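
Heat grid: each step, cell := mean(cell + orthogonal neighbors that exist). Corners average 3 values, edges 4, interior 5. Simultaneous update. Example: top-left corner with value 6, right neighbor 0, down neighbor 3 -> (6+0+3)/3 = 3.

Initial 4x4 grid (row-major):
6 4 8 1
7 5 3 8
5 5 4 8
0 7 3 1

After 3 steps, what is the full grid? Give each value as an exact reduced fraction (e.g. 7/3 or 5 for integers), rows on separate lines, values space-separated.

Answer: 11443/2160 38611/7200 7199/1440 1397/270
18953/3600 29893/6000 386/75 7121/1440
5531/1200 4759/1000 367/80 3861/800
173/40 209/50 653/150 3137/720

Derivation:
After step 1:
  17/3 23/4 4 17/3
  23/4 24/5 28/5 5
  17/4 26/5 23/5 21/4
  4 15/4 15/4 4
After step 2:
  103/18 1213/240 1261/240 44/9
  307/60 271/50 24/5 1291/240
  24/5 113/25 122/25 377/80
  4 167/40 161/40 13/3
After step 3:
  11443/2160 38611/7200 7199/1440 1397/270
  18953/3600 29893/6000 386/75 7121/1440
  5531/1200 4759/1000 367/80 3861/800
  173/40 209/50 653/150 3137/720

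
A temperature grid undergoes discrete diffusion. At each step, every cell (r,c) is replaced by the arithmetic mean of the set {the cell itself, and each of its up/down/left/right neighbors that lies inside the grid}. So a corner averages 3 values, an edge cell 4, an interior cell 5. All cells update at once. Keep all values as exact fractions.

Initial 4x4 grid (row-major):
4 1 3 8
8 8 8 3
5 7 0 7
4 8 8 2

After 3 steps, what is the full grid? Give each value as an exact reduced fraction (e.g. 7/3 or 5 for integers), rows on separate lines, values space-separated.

Answer: 11189/2160 17677/3600 18449/3600 5237/1080
39269/7200 33383/6000 14909/3000 4721/900
8609/1440 16613/3000 33037/6000 214/45
6353/1080 8513/1440 7361/1440 2219/432

Derivation:
After step 1:
  13/3 4 5 14/3
  25/4 32/5 22/5 13/2
  6 28/5 6 3
  17/3 27/4 9/2 17/3
After step 2:
  175/36 74/15 271/60 97/18
  1379/240 533/100 283/50 557/120
  1411/240 123/20 47/10 127/24
  221/36 1351/240 275/48 79/18
After step 3:
  11189/2160 17677/3600 18449/3600 5237/1080
  39269/7200 33383/6000 14909/3000 4721/900
  8609/1440 16613/3000 33037/6000 214/45
  6353/1080 8513/1440 7361/1440 2219/432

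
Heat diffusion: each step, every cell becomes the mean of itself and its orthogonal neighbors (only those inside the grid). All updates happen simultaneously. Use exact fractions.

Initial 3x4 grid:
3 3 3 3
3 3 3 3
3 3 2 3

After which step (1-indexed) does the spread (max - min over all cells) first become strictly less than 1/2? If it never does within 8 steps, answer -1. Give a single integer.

Step 1: max=3, min=8/3, spread=1/3
  -> spread < 1/2 first at step 1
Step 2: max=3, min=329/120, spread=31/120
Step 3: max=3, min=3029/1080, spread=211/1080
Step 4: max=5353/1800, min=307103/108000, spread=14077/108000
Step 5: max=320317/108000, min=2775593/972000, spread=5363/48600
Step 6: max=177131/60000, min=83739191/29160000, spread=93859/1166400
Step 7: max=286263533/97200000, min=5038525519/1749600000, spread=4568723/69984000
Step 8: max=8566381111/2916000000, min=303147564371/104976000000, spread=8387449/167961600

Answer: 1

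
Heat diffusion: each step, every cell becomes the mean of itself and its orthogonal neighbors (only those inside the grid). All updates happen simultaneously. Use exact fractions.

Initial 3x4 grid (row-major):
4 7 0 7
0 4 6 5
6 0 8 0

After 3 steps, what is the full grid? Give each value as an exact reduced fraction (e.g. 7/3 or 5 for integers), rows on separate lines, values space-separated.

Answer: 7729/2160 5717/1440 2039/480 3167/720
5063/1440 4463/1200 5059/1200 6181/1440
131/40 223/60 2861/720 4573/1080

Derivation:
After step 1:
  11/3 15/4 5 4
  7/2 17/5 23/5 9/2
  2 9/2 7/2 13/3
After step 2:
  131/36 949/240 347/80 9/2
  377/120 79/20 21/5 523/120
  10/3 67/20 127/30 37/9
After step 3:
  7729/2160 5717/1440 2039/480 3167/720
  5063/1440 4463/1200 5059/1200 6181/1440
  131/40 223/60 2861/720 4573/1080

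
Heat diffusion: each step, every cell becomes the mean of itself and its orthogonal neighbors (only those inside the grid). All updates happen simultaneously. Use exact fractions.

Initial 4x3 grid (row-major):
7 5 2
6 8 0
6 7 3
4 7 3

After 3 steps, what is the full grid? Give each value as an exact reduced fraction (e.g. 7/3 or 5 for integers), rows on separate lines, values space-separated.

Answer: 503/90 35849/7200 2153/540
587/100 14821/3000 15157/3600
1277/225 10489/2000 15457/3600
12247/2160 24391/4800 10007/2160

Derivation:
After step 1:
  6 11/2 7/3
  27/4 26/5 13/4
  23/4 31/5 13/4
  17/3 21/4 13/3
After step 2:
  73/12 571/120 133/36
  237/40 269/50 421/120
  731/120 513/100 511/120
  50/9 429/80 77/18
After step 3:
  503/90 35849/7200 2153/540
  587/100 14821/3000 15157/3600
  1277/225 10489/2000 15457/3600
  12247/2160 24391/4800 10007/2160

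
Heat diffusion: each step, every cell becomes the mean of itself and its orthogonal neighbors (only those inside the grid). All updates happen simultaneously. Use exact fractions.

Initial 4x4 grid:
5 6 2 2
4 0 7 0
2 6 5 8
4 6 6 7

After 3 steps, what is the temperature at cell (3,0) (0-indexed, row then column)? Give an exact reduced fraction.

Answer: 1037/240

Derivation:
Step 1: cell (3,0) = 4
Step 2: cell (3,0) = 9/2
Step 3: cell (3,0) = 1037/240
Full grid after step 3:
  2887/720 1429/400 13429/3600 6863/2160
  8899/2400 8449/2000 4549/1200 30143/7200
  3417/800 69/16 10403/2000 2377/480
  1037/240 2041/400 437/80 477/80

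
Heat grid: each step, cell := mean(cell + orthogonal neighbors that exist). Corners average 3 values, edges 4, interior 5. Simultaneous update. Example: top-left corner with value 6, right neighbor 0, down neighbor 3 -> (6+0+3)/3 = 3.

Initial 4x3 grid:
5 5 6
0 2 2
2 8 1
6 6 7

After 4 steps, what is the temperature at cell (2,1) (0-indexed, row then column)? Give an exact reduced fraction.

Step 1: cell (2,1) = 19/5
Step 2: cell (2,1) = 449/100
Step 3: cell (2,1) = 24491/6000
Step 4: cell (2,1) = 1534099/360000
Full grid after step 4:
  113611/32400 1586363/432000 60293/16200
  798509/216000 668287/180000 845759/216000
  876049/216000 1534099/360000 912799/216000
  592319/129600 3972161/864000 608219/129600

Answer: 1534099/360000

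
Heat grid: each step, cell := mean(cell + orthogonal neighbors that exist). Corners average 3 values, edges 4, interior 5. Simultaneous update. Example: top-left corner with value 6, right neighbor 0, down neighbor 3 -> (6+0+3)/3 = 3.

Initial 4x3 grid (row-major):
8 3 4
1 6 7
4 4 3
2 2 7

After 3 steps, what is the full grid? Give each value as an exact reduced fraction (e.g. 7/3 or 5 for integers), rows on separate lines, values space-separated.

After step 1:
  4 21/4 14/3
  19/4 21/5 5
  11/4 19/5 21/4
  8/3 15/4 4
After step 2:
  14/3 1087/240 179/36
  157/40 23/5 1147/240
  419/120 79/20 361/80
  55/18 853/240 13/3
After step 3:
  3149/720 13513/2880 5141/1080
  1001/240 1307/300 6791/1440
  649/180 2413/600 703/160
  7273/2160 10723/2880 62/15

Answer: 3149/720 13513/2880 5141/1080
1001/240 1307/300 6791/1440
649/180 2413/600 703/160
7273/2160 10723/2880 62/15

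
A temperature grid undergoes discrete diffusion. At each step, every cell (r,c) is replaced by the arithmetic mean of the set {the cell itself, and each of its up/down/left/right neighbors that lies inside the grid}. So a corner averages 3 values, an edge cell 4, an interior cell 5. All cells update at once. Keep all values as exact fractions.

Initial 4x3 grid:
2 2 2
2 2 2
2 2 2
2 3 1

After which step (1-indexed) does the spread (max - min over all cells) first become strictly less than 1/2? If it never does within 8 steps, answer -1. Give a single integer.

Step 1: max=7/3, min=7/4, spread=7/12
Step 2: max=32/15, min=23/12, spread=13/60
  -> spread < 1/2 first at step 2
Step 3: max=287/135, min=4699/2400, spread=3629/21600
Step 4: max=67201/32400, min=47531/24000, spread=60683/648000
Step 5: max=2009947/972000, min=429811/216000, spread=30319/388800
Step 6: max=119640953/58320000, min=12950767/6480000, spread=61681/1166400
Step 7: max=3579747701/1749600000, min=388969639/194400000, spread=1580419/34992000
Step 8: max=214085917609/104976000000, min=23395225901/11664000000, spread=7057769/209952000

Answer: 2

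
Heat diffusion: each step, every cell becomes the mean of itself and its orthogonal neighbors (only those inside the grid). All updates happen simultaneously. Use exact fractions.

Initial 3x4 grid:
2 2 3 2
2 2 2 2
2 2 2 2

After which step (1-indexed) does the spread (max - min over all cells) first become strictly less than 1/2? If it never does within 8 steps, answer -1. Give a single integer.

Step 1: max=7/3, min=2, spread=1/3
  -> spread < 1/2 first at step 1
Step 2: max=271/120, min=2, spread=31/120
Step 3: max=2371/1080, min=2, spread=211/1080
Step 4: max=232897/108000, min=3647/1800, spread=14077/108000
Step 5: max=2084407/972000, min=219683/108000, spread=5363/48600
Step 6: max=62060809/29160000, min=122869/60000, spread=93859/1166400
Step 7: max=3709474481/1749600000, min=199736467/97200000, spread=4568723/69984000
Step 8: max=221732435629/104976000000, min=6013618889/2916000000, spread=8387449/167961600

Answer: 1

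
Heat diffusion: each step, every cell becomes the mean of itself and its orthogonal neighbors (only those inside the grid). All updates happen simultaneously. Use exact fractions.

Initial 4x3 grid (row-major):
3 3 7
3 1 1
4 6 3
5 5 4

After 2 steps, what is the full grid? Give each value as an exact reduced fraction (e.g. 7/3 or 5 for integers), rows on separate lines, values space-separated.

Answer: 37/12 389/120 61/18
261/80 317/100 389/120
943/240 98/25 143/40
85/18 131/30 25/6

Derivation:
After step 1:
  3 7/2 11/3
  11/4 14/5 3
  9/2 19/5 7/2
  14/3 5 4
After step 2:
  37/12 389/120 61/18
  261/80 317/100 389/120
  943/240 98/25 143/40
  85/18 131/30 25/6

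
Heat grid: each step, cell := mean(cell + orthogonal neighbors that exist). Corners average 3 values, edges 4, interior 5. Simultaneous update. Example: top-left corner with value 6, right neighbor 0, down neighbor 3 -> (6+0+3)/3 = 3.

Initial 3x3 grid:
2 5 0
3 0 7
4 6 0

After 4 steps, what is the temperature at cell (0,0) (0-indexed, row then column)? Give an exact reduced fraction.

Answer: 46763/16200

Derivation:
Step 1: cell (0,0) = 10/3
Step 2: cell (0,0) = 22/9
Step 3: cell (0,0) = 1673/540
Step 4: cell (0,0) = 46763/16200
Full grid after step 4:
  46763/16200 2649893/864000 62459/21600
  2762143/864000 355747/120000 2756393/864000
  405829/129600 1436009/432000 403279/129600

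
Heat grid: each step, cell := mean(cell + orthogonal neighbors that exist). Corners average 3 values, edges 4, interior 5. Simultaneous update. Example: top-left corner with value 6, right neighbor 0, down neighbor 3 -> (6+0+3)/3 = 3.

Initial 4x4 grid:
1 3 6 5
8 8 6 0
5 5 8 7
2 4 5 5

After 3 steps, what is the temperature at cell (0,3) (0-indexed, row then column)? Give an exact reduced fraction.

Answer: 2479/540

Derivation:
Step 1: cell (0,3) = 11/3
Step 2: cell (0,3) = 79/18
Step 3: cell (0,3) = 2479/540
Full grid after step 3:
  44/9 2963/600 8737/1800 2479/540
  3053/600 1321/250 7807/1500 8947/1800
  8923/1800 1984/375 8173/1500 9487/1800
  253/54 2227/450 2383/450 2893/540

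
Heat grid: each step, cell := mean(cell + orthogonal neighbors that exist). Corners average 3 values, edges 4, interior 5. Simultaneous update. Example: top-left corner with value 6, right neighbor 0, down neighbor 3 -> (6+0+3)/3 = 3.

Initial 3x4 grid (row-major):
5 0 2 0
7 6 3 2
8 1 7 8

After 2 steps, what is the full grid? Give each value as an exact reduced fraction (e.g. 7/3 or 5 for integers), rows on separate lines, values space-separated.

After step 1:
  4 13/4 5/4 4/3
  13/2 17/5 4 13/4
  16/3 11/2 19/4 17/3
After step 2:
  55/12 119/40 59/24 35/18
  577/120 453/100 333/100 57/16
  52/9 1139/240 239/48 41/9

Answer: 55/12 119/40 59/24 35/18
577/120 453/100 333/100 57/16
52/9 1139/240 239/48 41/9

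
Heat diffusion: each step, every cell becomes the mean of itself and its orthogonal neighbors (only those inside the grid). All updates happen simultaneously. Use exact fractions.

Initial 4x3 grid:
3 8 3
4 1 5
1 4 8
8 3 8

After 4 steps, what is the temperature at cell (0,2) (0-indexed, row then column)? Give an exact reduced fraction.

Step 1: cell (0,2) = 16/3
Step 2: cell (0,2) = 40/9
Step 3: cell (0,2) = 10169/2160
Step 4: cell (0,2) = 576121/129600
Full grid after step 4:
  170707/43200 3735869/864000 576121/129600
  49247/12000 1518451/360000 510973/108000
  49847/12000 1683751/360000 526873/108000
  197047/43200 4139369/864000 679141/129600

Answer: 576121/129600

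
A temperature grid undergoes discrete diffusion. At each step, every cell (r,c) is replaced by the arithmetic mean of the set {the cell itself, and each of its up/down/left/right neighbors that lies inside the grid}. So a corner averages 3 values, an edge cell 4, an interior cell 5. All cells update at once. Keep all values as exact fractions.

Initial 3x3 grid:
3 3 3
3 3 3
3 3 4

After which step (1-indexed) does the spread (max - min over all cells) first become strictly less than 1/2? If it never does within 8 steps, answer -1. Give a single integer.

Step 1: max=10/3, min=3, spread=1/3
  -> spread < 1/2 first at step 1
Step 2: max=59/18, min=3, spread=5/18
Step 3: max=689/216, min=3, spread=41/216
Step 4: max=41011/12960, min=1091/360, spread=347/2592
Step 5: max=2439737/777600, min=10957/3600, spread=2921/31104
Step 6: max=145796539/46656000, min=1321483/432000, spread=24611/373248
Step 7: max=8716802033/2799360000, min=29816741/9720000, spread=207329/4478976
Step 8: max=521914752451/167961600000, min=1594001599/518400000, spread=1746635/53747712

Answer: 1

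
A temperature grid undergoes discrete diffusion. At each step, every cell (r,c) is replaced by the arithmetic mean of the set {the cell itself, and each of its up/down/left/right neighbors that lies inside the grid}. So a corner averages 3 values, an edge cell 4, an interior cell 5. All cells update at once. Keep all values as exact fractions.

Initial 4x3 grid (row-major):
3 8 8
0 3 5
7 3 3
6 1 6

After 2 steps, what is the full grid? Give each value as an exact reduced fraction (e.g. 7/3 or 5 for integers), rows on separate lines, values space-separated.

After step 1:
  11/3 11/2 7
  13/4 19/5 19/4
  4 17/5 17/4
  14/3 4 10/3
After step 2:
  149/36 599/120 23/4
  883/240 207/50 99/20
  919/240 389/100 59/15
  38/9 77/20 139/36

Answer: 149/36 599/120 23/4
883/240 207/50 99/20
919/240 389/100 59/15
38/9 77/20 139/36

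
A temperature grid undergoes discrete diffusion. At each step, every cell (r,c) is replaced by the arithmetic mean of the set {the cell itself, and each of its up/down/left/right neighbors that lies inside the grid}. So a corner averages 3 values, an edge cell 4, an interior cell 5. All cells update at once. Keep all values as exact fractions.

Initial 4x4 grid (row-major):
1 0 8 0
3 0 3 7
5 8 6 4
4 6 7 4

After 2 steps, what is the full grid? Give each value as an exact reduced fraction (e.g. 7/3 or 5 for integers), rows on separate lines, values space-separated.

After step 1:
  4/3 9/4 11/4 5
  9/4 14/5 24/5 7/2
  5 5 28/5 21/4
  5 25/4 23/4 5
After step 2:
  35/18 137/60 37/10 15/4
  683/240 171/50 389/100 371/80
  69/16 493/100 132/25 387/80
  65/12 11/2 113/20 16/3

Answer: 35/18 137/60 37/10 15/4
683/240 171/50 389/100 371/80
69/16 493/100 132/25 387/80
65/12 11/2 113/20 16/3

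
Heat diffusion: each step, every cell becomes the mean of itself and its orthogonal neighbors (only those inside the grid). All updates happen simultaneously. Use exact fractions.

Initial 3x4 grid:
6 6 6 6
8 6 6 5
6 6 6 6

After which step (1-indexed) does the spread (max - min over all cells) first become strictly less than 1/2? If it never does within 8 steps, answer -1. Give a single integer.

Step 1: max=20/3, min=17/3, spread=1
Step 2: max=787/120, min=1373/240, spread=67/80
Step 3: max=6917/1080, min=12523/2160, spread=437/720
Step 4: max=2745643/432000, min=5042021/864000, spread=29951/57600
Step 5: max=24452813/3888000, min=45804211/7776000, spread=206761/518400
  -> spread < 1/2 first at step 5
Step 6: max=9739682323/1555200000, min=18397057421/3110400000, spread=14430763/41472000
Step 7: max=581166752657/93312000000, min=1109888214439/186624000000, spread=139854109/497664000
Step 8: max=34748214917563/5598720000000, min=66828476000501/11197440000000, spread=7114543559/29859840000

Answer: 5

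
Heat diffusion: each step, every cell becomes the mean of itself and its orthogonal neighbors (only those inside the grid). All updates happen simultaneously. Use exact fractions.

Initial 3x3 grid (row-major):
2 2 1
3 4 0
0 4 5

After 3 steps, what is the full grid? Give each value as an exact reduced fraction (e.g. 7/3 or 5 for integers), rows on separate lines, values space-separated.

After step 1:
  7/3 9/4 1
  9/4 13/5 5/2
  7/3 13/4 3
After step 2:
  41/18 491/240 23/12
  571/240 257/100 91/40
  47/18 671/240 35/12
After step 3:
  2413/1080 31717/14400 499/240
  35417/14400 14479/6000 5807/2400
  2803/1080 39217/14400 213/80

Answer: 2413/1080 31717/14400 499/240
35417/14400 14479/6000 5807/2400
2803/1080 39217/14400 213/80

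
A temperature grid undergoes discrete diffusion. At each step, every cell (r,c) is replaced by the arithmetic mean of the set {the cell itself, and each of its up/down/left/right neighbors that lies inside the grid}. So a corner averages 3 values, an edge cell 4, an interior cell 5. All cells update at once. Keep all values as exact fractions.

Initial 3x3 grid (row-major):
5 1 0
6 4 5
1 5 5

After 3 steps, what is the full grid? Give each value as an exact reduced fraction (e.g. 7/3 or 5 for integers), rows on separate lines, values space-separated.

Answer: 143/40 7759/2400 571/180
4517/1200 7491/2000 2803/800
2929/720 6331/1600 2879/720

Derivation:
After step 1:
  4 5/2 2
  4 21/5 7/2
  4 15/4 5
After step 2:
  7/2 127/40 8/3
  81/20 359/100 147/40
  47/12 339/80 49/12
After step 3:
  143/40 7759/2400 571/180
  4517/1200 7491/2000 2803/800
  2929/720 6331/1600 2879/720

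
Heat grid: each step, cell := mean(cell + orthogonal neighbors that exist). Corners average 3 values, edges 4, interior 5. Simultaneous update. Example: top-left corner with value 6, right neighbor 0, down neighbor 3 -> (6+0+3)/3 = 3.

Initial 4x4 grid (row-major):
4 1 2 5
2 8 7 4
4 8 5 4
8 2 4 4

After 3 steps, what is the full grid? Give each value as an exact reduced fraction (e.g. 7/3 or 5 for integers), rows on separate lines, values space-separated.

Answer: 4201/1080 14569/3600 3049/720 9187/2160
3991/900 2801/600 5573/1200 6599/1440
2257/450 29923/6000 4931/1000 10849/2400
10849/2160 36367/7200 11029/2400 179/40

Derivation:
After step 1:
  7/3 15/4 15/4 11/3
  9/2 26/5 26/5 5
  11/2 27/5 28/5 17/4
  14/3 11/2 15/4 4
After step 2:
  127/36 451/120 491/120 149/36
  263/60 481/100 99/20 1087/240
  301/60 136/25 121/25 377/80
  47/9 1159/240 377/80 4
After step 3:
  4201/1080 14569/3600 3049/720 9187/2160
  3991/900 2801/600 5573/1200 6599/1440
  2257/450 29923/6000 4931/1000 10849/2400
  10849/2160 36367/7200 11029/2400 179/40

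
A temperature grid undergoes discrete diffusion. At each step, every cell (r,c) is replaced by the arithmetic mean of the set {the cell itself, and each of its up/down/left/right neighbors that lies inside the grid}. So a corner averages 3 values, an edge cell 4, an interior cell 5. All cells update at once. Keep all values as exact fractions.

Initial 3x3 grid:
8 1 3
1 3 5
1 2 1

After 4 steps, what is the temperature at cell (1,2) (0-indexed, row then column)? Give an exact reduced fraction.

Answer: 74033/27000

Derivation:
Step 1: cell (1,2) = 3
Step 2: cell (1,2) = 83/30
Step 3: cell (1,2) = 10187/3600
Step 4: cell (1,2) = 74033/27000
Full grid after step 4:
  96667/32400 2575181/864000 14459/4800
  2310931/864000 990847/360000 74033/27000
  39671/16200 698227/288000 329093/129600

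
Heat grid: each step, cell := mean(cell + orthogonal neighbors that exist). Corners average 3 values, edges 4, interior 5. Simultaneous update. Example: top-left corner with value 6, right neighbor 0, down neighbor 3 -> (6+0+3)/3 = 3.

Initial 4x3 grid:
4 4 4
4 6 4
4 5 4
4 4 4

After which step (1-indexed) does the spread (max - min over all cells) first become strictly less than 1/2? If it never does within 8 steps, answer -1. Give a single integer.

Answer: 2

Derivation:
Step 1: max=23/5, min=4, spread=3/5
Step 2: max=227/50, min=25/6, spread=28/75
  -> spread < 1/2 first at step 2
Step 3: max=10529/2400, min=20323/4800, spread=49/320
Step 4: max=262609/60000, min=184043/43200, spread=125887/1080000
Step 5: max=37662289/8640000, min=73903003/17280000, spread=56863/691200
Step 6: max=338511599/77760000, min=667363373/155520000, spread=386393/6220800
Step 7: max=135331876009/31104000000, min=267314334643/62208000000, spread=26795339/497664000
Step 8: max=8111292612131/1866240000000, min=16063803306137/3732480000000, spread=254051069/5971968000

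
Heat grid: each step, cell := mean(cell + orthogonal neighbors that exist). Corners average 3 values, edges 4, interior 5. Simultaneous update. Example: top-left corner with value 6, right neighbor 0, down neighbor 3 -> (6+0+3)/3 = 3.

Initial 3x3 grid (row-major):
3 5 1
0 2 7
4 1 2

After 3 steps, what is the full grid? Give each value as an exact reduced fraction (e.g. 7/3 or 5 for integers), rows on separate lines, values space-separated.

After step 1:
  8/3 11/4 13/3
  9/4 3 3
  5/3 9/4 10/3
After step 2:
  23/9 51/16 121/36
  115/48 53/20 41/12
  37/18 41/16 103/36
After step 3:
  293/108 2821/960 1435/432
  6953/2880 1137/400 553/180
  505/216 2431/960 1273/432

Answer: 293/108 2821/960 1435/432
6953/2880 1137/400 553/180
505/216 2431/960 1273/432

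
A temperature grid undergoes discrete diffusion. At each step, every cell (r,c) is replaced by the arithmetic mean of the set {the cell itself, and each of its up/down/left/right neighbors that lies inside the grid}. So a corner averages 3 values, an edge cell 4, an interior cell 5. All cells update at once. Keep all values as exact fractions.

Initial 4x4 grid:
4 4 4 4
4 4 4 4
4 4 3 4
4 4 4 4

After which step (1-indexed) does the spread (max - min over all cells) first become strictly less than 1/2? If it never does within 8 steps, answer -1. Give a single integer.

Answer: 1

Derivation:
Step 1: max=4, min=15/4, spread=1/4
  -> spread < 1/2 first at step 1
Step 2: max=4, min=189/50, spread=11/50
Step 3: max=4, min=9233/2400, spread=367/2400
Step 4: max=2387/600, min=41629/10800, spread=1337/10800
Step 5: max=71531/18000, min=1254331/324000, spread=33227/324000
Step 6: max=427951/108000, min=37665673/9720000, spread=849917/9720000
Step 7: max=6411467/1620000, min=1132685653/291600000, spread=21378407/291600000
Step 8: max=1920311657/486000000, min=34025537629/8748000000, spread=540072197/8748000000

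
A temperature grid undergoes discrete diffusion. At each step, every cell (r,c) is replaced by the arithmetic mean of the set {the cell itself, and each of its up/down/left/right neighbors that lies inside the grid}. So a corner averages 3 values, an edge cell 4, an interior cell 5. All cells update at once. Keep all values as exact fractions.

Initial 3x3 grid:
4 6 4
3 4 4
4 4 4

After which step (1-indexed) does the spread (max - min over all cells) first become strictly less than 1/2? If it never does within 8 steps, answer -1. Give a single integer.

Step 1: max=14/3, min=11/3, spread=1
Step 2: max=177/40, min=137/36, spread=223/360
Step 3: max=4691/1080, min=8467/2160, spread=61/144
  -> spread < 1/2 first at step 3
Step 4: max=276307/64800, min=514289/129600, spread=511/1728
Step 5: max=16436279/3888000, min=31256683/7776000, spread=4309/20736
Step 6: max=978154063/233280000, min=1888255001/466560000, spread=36295/248832
Step 7: max=58407555611/13996800000, min=113948489347/27993600000, spread=305773/2985984
Step 8: max=3491013952267/839808000000, min=6861280201409/1679616000000, spread=2575951/35831808

Answer: 3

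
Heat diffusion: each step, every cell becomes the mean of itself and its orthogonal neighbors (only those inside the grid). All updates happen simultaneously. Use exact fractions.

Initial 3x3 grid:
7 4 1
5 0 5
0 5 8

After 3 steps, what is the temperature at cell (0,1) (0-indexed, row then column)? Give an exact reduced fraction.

Step 1: cell (0,1) = 3
Step 2: cell (0,1) = 58/15
Step 3: cell (0,1) = 12809/3600
Full grid after step 3:
  518/135 12809/3600 4069/1080
  6367/1800 7719/2000 26993/7200
  8033/2160 53461/14400 3001/720

Answer: 12809/3600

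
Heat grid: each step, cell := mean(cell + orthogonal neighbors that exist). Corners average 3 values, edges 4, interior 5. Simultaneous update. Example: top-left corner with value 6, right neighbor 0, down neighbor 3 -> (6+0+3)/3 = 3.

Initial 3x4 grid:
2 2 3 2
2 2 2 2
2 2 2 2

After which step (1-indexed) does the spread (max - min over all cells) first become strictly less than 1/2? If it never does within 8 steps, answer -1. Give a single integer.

Step 1: max=7/3, min=2, spread=1/3
  -> spread < 1/2 first at step 1
Step 2: max=271/120, min=2, spread=31/120
Step 3: max=2371/1080, min=2, spread=211/1080
Step 4: max=232897/108000, min=3647/1800, spread=14077/108000
Step 5: max=2084407/972000, min=219683/108000, spread=5363/48600
Step 6: max=62060809/29160000, min=122869/60000, spread=93859/1166400
Step 7: max=3709474481/1749600000, min=199736467/97200000, spread=4568723/69984000
Step 8: max=221732435629/104976000000, min=6013618889/2916000000, spread=8387449/167961600

Answer: 1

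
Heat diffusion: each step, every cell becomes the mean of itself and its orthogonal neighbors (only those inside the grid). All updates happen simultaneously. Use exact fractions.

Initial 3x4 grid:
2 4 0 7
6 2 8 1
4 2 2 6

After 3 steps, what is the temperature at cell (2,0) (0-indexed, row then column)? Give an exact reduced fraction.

Step 1: cell (2,0) = 4
Step 2: cell (2,0) = 10/3
Step 3: cell (2,0) = 1339/360
Full grid after step 3:
  2623/720 311/96 5561/1440 7741/2160
  539/160 1517/400 4067/1200 1183/288
  1339/360 10/3 941/240 437/120

Answer: 1339/360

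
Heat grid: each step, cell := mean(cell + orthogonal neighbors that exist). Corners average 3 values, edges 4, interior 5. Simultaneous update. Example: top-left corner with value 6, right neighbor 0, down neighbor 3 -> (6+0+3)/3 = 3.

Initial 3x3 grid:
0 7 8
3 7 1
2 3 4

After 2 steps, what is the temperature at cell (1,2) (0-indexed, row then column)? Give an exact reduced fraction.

Step 1: cell (1,2) = 5
Step 2: cell (1,2) = 43/10
Full grid after step 2:
  71/18 551/120 95/18
  33/10 217/50 43/10
  29/9 203/60 35/9

Answer: 43/10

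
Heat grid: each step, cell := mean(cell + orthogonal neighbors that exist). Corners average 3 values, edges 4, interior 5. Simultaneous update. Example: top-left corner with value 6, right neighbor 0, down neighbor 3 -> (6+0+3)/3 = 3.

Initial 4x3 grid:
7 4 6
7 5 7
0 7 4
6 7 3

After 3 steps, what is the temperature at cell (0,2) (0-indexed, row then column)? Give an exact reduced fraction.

Step 1: cell (0,2) = 17/3
Step 2: cell (0,2) = 50/9
Step 3: cell (0,2) = 2441/432
Full grid after step 3:
  799/144 39661/7200 2441/432
  4159/800 8227/1500 38581/7200
  36821/7200 10041/2000 38071/7200
  5233/1080 8163/1600 5423/1080

Answer: 2441/432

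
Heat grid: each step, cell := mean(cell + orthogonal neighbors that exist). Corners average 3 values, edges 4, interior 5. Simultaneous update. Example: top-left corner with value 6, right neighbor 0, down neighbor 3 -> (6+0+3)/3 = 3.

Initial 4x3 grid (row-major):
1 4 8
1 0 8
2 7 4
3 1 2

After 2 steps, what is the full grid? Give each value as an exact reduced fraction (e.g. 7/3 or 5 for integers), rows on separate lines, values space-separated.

Answer: 25/12 191/48 179/36
41/16 321/100 251/48
181/80 371/100 923/240
17/6 623/240 65/18

Derivation:
After step 1:
  2 13/4 20/3
  1 4 5
  13/4 14/5 21/4
  2 13/4 7/3
After step 2:
  25/12 191/48 179/36
  41/16 321/100 251/48
  181/80 371/100 923/240
  17/6 623/240 65/18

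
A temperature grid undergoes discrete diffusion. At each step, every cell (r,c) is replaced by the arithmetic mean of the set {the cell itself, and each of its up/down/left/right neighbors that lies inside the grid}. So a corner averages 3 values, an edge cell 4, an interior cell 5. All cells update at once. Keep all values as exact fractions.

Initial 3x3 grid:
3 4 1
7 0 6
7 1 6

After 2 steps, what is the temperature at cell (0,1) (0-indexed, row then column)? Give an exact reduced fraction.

Step 1: cell (0,1) = 2
Step 2: cell (0,1) = 209/60
Full grid after step 2:
  131/36 209/60 107/36
  1051/240 83/25 297/80
  17/4 493/120 133/36

Answer: 209/60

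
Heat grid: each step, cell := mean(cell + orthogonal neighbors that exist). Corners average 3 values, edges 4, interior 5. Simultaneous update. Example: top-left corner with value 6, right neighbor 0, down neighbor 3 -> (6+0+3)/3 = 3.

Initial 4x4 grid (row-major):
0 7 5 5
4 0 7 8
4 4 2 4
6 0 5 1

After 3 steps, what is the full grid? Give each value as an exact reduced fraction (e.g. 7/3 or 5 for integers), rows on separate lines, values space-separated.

Answer: 3887/1080 13649/3600 6047/1200 1271/240
1423/450 11951/3000 8559/2000 12269/2400
3211/900 19211/6000 11941/3000 28343/7200
1381/432 24863/7200 22463/7200 3877/1080

Derivation:
After step 1:
  11/3 3 6 6
  2 22/5 22/5 6
  9/2 2 22/5 15/4
  10/3 15/4 2 10/3
After step 2:
  26/9 64/15 97/20 6
  437/120 79/25 126/25 403/80
  71/24 381/100 331/100 1049/240
  139/36 133/48 809/240 109/36
After step 3:
  3887/1080 13649/3600 6047/1200 1271/240
  1423/450 11951/3000 8559/2000 12269/2400
  3211/900 19211/6000 11941/3000 28343/7200
  1381/432 24863/7200 22463/7200 3877/1080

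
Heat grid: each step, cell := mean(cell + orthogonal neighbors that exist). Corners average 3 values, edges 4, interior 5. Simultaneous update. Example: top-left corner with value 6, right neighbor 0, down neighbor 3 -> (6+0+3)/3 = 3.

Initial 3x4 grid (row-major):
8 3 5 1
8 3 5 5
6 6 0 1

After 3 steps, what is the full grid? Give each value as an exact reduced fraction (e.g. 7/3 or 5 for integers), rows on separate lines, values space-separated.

Answer: 1205/216 34601/7200 28411/7200 7441/2160
26479/4800 9541/2000 5497/1500 2867/900
146/27 32251/7200 8387/2400 2117/720

Derivation:
After step 1:
  19/3 19/4 7/2 11/3
  25/4 5 18/5 3
  20/3 15/4 3 2
After step 2:
  52/9 235/48 931/240 61/18
  97/16 467/100 181/50 46/15
  50/9 221/48 247/80 8/3
After step 3:
  1205/216 34601/7200 28411/7200 7441/2160
  26479/4800 9541/2000 5497/1500 2867/900
  146/27 32251/7200 8387/2400 2117/720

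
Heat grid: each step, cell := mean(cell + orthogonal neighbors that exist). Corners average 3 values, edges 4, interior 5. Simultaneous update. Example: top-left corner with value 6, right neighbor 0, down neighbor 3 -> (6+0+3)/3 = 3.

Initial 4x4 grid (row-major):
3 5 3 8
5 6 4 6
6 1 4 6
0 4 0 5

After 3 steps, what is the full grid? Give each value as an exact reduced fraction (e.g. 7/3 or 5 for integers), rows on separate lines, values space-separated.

Answer: 9437/2160 6589/1440 34993/7200 5693/1080
3059/720 24863/6000 13997/3000 35953/7200
12307/3600 11119/3000 913/240 32353/7200
3391/1080 1289/450 3131/900 1631/432

Derivation:
After step 1:
  13/3 17/4 5 17/3
  5 21/5 23/5 6
  3 21/5 3 21/4
  10/3 5/4 13/4 11/3
After step 2:
  163/36 1067/240 1171/240 50/9
  62/15 89/20 114/25 1291/240
  233/60 313/100 203/50 215/48
  91/36 361/120 67/24 73/18
After step 3:
  9437/2160 6589/1440 34993/7200 5693/1080
  3059/720 24863/6000 13997/3000 35953/7200
  12307/3600 11119/3000 913/240 32353/7200
  3391/1080 1289/450 3131/900 1631/432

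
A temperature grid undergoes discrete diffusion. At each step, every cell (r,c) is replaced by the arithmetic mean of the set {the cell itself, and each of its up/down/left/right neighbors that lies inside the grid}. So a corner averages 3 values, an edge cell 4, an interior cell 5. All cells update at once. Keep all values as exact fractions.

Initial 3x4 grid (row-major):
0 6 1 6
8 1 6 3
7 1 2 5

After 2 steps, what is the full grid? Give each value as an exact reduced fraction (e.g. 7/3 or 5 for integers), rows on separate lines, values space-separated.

After step 1:
  14/3 2 19/4 10/3
  4 22/5 13/5 5
  16/3 11/4 7/2 10/3
After step 2:
  32/9 949/240 761/240 157/36
  23/5 63/20 81/20 107/30
  145/36 959/240 731/240 71/18

Answer: 32/9 949/240 761/240 157/36
23/5 63/20 81/20 107/30
145/36 959/240 731/240 71/18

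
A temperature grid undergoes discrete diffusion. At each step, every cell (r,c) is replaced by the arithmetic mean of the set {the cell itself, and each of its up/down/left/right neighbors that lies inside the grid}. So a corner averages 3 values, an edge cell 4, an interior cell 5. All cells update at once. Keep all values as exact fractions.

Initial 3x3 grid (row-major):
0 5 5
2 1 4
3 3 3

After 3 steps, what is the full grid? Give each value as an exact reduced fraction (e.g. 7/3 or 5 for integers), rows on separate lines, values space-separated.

Answer: 1117/432 923/320 371/108
1127/480 73/25 3059/960
269/108 429/160 1363/432

Derivation:
After step 1:
  7/3 11/4 14/3
  3/2 3 13/4
  8/3 5/2 10/3
After step 2:
  79/36 51/16 32/9
  19/8 13/5 57/16
  20/9 23/8 109/36
After step 3:
  1117/432 923/320 371/108
  1127/480 73/25 3059/960
  269/108 429/160 1363/432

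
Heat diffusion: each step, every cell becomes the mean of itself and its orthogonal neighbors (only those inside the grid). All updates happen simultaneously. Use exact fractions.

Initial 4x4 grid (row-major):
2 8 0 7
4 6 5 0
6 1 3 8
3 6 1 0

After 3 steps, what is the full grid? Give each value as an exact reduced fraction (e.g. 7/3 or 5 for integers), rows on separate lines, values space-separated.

After step 1:
  14/3 4 5 7/3
  9/2 24/5 14/5 5
  7/2 22/5 18/5 11/4
  5 11/4 5/2 3
After step 2:
  79/18 277/60 53/15 37/9
  131/30 41/10 106/25 773/240
  87/20 381/100 321/100 287/80
  15/4 293/80 237/80 11/4
After step 3:
  2407/540 599/144 14851/3600 7823/2160
  3097/720 317/75 4393/1200 27287/7200
  4883/1200 7653/2000 1781/500 7661/2400
  941/240 2837/800 2517/800 31/10

Answer: 2407/540 599/144 14851/3600 7823/2160
3097/720 317/75 4393/1200 27287/7200
4883/1200 7653/2000 1781/500 7661/2400
941/240 2837/800 2517/800 31/10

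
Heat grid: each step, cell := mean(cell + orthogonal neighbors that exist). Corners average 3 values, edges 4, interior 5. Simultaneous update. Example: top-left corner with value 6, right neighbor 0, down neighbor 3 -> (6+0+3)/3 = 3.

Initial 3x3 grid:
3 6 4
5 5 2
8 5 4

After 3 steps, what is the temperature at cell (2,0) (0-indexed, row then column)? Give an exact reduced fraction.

Answer: 3757/720

Derivation:
Step 1: cell (2,0) = 6
Step 2: cell (2,0) = 67/12
Step 3: cell (2,0) = 3757/720
Full grid after step 3:
  10351/2160 32491/7200 3007/720
  72857/14400 6971/1500 61607/14400
  3757/720 35191/7200 9541/2160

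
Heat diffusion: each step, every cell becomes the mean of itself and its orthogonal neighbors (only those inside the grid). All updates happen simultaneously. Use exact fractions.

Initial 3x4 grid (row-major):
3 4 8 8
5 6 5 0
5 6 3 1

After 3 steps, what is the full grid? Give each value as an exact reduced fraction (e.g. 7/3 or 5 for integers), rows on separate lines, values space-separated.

After step 1:
  4 21/4 25/4 16/3
  19/4 26/5 22/5 7/2
  16/3 5 15/4 4/3
After step 2:
  14/3 207/40 637/120 181/36
  1157/240 123/25 231/50 437/120
  181/36 1157/240 869/240 103/36
After step 3:
  391/80 2007/400 9059/1800 629/135
  69967/14400 7307/1500 26533/6000 29071/7200
  5281/1080 33101/7200 28661/7200 7289/2160

Answer: 391/80 2007/400 9059/1800 629/135
69967/14400 7307/1500 26533/6000 29071/7200
5281/1080 33101/7200 28661/7200 7289/2160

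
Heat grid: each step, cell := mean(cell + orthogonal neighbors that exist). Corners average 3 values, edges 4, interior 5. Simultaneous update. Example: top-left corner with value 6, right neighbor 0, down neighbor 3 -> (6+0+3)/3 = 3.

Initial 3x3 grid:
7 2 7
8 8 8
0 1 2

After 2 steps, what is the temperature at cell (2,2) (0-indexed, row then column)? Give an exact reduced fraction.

Answer: 38/9

Derivation:
Step 1: cell (2,2) = 11/3
Step 2: cell (2,2) = 38/9
Full grid after step 2:
  209/36 341/60 215/36
  1189/240 523/100 1259/240
  23/6 889/240 38/9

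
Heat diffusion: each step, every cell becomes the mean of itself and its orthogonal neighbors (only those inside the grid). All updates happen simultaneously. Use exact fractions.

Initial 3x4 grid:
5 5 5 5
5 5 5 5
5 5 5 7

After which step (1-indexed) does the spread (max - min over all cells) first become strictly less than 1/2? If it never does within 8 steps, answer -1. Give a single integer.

Answer: 3

Derivation:
Step 1: max=17/3, min=5, spread=2/3
Step 2: max=50/9, min=5, spread=5/9
Step 3: max=581/108, min=5, spread=41/108
  -> spread < 1/2 first at step 3
Step 4: max=69017/12960, min=5, spread=4217/12960
Step 5: max=4097149/777600, min=18079/3600, spread=38417/155520
Step 6: max=244480211/46656000, min=362597/72000, spread=1903471/9331200
Step 7: max=14597789089/2799360000, min=10915759/2160000, spread=18038617/111974400
Step 8: max=873076182851/167961600000, min=984926759/194400000, spread=883978523/6718464000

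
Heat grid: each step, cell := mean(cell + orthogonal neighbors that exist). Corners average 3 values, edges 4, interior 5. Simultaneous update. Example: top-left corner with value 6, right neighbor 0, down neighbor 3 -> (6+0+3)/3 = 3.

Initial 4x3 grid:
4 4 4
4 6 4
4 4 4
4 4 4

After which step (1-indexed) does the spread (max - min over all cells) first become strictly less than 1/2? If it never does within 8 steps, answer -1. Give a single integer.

Step 1: max=9/2, min=4, spread=1/2
Step 2: max=223/50, min=4, spread=23/50
  -> spread < 1/2 first at step 2
Step 3: max=10411/2400, min=813/200, spread=131/480
Step 4: max=92951/21600, min=14791/3600, spread=841/4320
Step 5: max=37102051/8640000, min=2973373/720000, spread=56863/345600
Step 6: max=332574341/77760000, min=26909543/6480000, spread=386393/3110400
Step 7: max=132809723131/31104000000, min=10788358813/2592000000, spread=26795339/248832000
Step 8: max=7948775714129/1866240000000, min=649166149667/155520000000, spread=254051069/2985984000

Answer: 2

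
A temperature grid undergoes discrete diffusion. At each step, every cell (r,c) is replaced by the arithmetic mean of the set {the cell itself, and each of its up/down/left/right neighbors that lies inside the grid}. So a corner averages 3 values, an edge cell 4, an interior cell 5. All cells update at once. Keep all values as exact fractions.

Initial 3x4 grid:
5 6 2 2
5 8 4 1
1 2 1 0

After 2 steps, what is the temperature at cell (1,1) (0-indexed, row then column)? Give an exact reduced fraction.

Answer: 106/25

Derivation:
Step 1: cell (1,1) = 5
Step 2: cell (1,1) = 106/25
Full grid after step 2:
  46/9 229/48 817/240 83/36
  71/16 106/25 76/25 437/240
  125/36 149/48 517/240 25/18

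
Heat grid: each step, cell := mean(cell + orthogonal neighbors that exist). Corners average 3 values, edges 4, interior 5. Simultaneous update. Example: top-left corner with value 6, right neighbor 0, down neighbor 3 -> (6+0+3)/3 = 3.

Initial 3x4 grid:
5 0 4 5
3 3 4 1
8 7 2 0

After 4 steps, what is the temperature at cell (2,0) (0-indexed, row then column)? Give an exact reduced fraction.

Answer: 186013/43200

Derivation:
Step 1: cell (2,0) = 6
Step 2: cell (2,0) = 21/4
Step 3: cell (2,0) = 208/45
Step 4: cell (2,0) = 186013/43200
Full grid after step 4:
  480539/129600 740359/216000 665999/216000 92731/32400
  3475801/864000 1326899/360000 565037/180000 1204393/432000
  186013/43200 281203/72000 232583/72000 15151/5400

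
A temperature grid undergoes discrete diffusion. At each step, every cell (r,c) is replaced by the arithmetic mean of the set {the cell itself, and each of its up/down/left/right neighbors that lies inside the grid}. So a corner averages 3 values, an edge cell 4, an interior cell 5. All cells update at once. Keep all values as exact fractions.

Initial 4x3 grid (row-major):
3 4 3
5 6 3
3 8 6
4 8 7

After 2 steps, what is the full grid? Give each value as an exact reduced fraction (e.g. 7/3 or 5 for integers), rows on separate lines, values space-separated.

After step 1:
  4 4 10/3
  17/4 26/5 9/2
  5 31/5 6
  5 27/4 7
After step 2:
  49/12 62/15 71/18
  369/80 483/100 571/120
  409/80 583/100 237/40
  67/12 499/80 79/12

Answer: 49/12 62/15 71/18
369/80 483/100 571/120
409/80 583/100 237/40
67/12 499/80 79/12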